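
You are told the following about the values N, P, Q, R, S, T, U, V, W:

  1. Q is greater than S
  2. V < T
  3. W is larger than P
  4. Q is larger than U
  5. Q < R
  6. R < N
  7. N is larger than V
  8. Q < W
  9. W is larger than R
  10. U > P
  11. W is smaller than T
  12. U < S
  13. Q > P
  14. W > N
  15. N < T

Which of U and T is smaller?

U

U < S and S < Q give U < Q.
With Q < R: U < S < Q < R.
Then R < W extends the chain to W.
With W < T: U < S < Q < R < W < T.
So U < T; U is the smaller of the two.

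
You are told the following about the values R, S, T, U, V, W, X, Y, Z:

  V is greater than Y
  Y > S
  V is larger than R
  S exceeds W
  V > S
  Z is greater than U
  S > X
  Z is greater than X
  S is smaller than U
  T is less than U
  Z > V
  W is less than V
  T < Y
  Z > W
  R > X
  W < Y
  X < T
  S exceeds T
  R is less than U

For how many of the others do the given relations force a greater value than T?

5

The elements the relations force above T are S, Y, U, V, Z — no chain reaches any other.
That is 5.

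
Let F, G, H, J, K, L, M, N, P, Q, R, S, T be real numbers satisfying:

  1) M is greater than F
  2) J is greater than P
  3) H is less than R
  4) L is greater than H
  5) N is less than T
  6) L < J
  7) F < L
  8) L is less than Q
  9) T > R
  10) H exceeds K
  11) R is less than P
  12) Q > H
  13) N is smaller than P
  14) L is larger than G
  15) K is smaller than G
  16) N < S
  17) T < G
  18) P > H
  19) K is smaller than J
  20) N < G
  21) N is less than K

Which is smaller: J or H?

H < R and R < T give H < T.
Then T < G extends the chain to G.
Then G < L extends the chain to L.
With L < J: H < R < T < G < L < J.
So H < J; H is the smaller of the two.

H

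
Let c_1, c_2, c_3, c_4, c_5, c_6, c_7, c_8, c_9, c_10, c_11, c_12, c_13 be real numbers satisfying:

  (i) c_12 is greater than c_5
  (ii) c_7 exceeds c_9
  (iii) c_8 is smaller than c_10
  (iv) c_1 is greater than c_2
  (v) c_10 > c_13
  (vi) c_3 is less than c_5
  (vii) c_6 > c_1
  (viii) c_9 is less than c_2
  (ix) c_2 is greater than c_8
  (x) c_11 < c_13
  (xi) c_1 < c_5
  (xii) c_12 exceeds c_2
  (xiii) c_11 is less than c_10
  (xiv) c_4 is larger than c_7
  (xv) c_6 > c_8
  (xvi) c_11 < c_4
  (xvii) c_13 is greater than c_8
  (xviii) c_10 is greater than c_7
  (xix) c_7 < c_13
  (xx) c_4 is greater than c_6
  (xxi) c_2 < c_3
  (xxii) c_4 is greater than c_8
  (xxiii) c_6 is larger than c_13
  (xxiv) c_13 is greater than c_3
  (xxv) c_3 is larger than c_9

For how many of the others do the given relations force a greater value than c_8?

Directly above c_8: c_2, c_13, c_6, c_10, c_4.
One step further: c_3, c_1, c_12 (8 so far).
One step further: c_5 (9 so far).
No other element is forced above c_8 by the given relations, so the count is 9.

9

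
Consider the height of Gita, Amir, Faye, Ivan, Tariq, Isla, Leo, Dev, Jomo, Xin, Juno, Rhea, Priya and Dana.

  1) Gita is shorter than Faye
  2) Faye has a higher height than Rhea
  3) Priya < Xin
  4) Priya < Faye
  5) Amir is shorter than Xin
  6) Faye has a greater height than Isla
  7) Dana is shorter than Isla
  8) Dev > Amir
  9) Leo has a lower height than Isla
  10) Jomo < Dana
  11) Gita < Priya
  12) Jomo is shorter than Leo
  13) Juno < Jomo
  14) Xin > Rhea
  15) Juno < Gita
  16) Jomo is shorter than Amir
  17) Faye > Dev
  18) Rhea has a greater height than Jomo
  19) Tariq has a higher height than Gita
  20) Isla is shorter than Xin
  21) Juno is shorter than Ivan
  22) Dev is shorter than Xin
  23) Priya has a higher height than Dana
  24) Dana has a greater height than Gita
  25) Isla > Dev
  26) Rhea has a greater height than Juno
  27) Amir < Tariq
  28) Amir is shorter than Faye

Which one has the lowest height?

Chaining upward from Juno: directly above it, Ivan, Gita, Jomo, Rhea; then Dana, Leo, Amir, Priya, Tariq, Xin, Faye; then Dev, Isla.
That covers every other element, and nothing is given below Juno, so Juno is the lowest height.

Juno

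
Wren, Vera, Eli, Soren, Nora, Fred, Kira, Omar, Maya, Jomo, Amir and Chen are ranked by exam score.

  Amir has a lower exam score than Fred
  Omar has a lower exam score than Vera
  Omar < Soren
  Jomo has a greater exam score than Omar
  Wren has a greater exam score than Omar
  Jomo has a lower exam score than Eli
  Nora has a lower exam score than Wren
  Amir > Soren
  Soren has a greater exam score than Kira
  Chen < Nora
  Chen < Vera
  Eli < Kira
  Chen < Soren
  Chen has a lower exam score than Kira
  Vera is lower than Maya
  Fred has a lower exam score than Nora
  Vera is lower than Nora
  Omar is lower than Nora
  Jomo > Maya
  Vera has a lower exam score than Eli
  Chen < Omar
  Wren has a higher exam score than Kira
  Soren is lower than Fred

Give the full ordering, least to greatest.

Nothing is placed below Chen, so it is least; from there Chen < Omar; Omar < Vera; Vera < Maya; Maya < Jomo; Jomo < Eli; Eli < Kira; Kira < Soren; Soren < Amir; Amir < Fred; Fred < Nora; Nora < Wren, each given directly.

Chen < Omar < Vera < Maya < Jomo < Eli < Kira < Soren < Amir < Fred < Nora < Wren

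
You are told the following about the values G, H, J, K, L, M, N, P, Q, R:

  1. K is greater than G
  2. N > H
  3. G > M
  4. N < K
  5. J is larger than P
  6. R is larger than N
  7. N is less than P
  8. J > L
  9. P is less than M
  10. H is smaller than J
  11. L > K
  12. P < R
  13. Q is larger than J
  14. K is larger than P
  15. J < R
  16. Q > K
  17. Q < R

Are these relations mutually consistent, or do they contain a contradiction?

Every relation is compatible with H < N < P < M < G < K < L < J < Q < R; the set is consistent.

consistent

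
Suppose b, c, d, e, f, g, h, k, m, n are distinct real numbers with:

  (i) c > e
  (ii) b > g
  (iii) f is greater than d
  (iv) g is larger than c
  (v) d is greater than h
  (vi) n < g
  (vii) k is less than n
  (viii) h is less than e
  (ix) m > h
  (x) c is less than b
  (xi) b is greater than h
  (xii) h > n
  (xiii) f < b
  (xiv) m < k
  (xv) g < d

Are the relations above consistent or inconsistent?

inconsistent

Chaining the given relations yields m < k < n < h, so m < h. But one relation states h < m. These cannot both hold.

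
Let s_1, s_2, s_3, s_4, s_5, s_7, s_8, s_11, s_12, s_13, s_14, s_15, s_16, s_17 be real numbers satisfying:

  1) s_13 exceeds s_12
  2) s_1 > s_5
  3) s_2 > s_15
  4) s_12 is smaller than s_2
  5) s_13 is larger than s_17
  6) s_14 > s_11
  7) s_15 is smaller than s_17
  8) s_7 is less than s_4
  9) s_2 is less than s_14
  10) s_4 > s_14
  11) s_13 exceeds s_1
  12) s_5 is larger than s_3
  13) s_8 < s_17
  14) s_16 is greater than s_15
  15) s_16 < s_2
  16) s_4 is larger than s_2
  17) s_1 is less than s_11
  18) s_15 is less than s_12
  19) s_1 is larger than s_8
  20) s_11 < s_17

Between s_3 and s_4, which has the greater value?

Following the relations from s_3: s_3 < s_5 < s_1 < s_11 < s_14 < s_4.
So s_3 < s_4; s_4 is the larger of the two.

s_4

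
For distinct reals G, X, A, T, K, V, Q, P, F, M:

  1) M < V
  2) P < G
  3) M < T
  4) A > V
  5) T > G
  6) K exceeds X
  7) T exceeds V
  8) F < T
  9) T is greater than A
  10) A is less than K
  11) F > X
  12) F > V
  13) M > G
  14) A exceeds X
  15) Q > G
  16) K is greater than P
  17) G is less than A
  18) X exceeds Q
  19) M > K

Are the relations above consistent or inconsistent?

Chaining the given relations yields A < K < M < V, so A < V. But one relation states V < A. These cannot both hold.

inconsistent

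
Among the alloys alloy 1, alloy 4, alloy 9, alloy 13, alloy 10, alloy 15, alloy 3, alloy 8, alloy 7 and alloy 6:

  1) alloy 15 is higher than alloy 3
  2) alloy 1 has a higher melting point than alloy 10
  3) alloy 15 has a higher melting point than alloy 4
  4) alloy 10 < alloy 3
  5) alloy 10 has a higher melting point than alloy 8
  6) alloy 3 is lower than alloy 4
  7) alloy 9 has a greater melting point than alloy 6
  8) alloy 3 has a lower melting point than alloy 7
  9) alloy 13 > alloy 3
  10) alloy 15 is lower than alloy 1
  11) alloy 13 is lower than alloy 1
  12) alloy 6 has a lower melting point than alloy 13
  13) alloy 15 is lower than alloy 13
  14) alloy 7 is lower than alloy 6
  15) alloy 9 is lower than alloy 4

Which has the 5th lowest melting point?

Piecing the relations together gives one ordering: alloy 8 < alloy 10 < alloy 3 < alloy 7 < alloy 6 < alloy 9 < alloy 4 < alloy 15 < alloy 13 < alloy 1.
Counting 5 from the smallest end gives alloy 6.

alloy 6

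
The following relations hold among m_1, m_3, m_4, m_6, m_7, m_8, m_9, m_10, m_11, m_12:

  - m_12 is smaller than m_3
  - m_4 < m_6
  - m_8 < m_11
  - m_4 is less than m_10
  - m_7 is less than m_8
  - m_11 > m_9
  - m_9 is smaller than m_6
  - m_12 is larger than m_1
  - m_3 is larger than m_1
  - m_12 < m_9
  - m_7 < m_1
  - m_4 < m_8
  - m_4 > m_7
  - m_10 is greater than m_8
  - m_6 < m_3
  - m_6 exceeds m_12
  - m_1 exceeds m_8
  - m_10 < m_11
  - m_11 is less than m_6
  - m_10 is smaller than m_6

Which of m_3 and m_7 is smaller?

m_7

Following the relations from m_7: m_7 < m_4 < m_8 < m_1 < m_12 < m_9 < m_11 < m_6 < m_3.
So m_7 < m_3; m_7 is the smaller of the two.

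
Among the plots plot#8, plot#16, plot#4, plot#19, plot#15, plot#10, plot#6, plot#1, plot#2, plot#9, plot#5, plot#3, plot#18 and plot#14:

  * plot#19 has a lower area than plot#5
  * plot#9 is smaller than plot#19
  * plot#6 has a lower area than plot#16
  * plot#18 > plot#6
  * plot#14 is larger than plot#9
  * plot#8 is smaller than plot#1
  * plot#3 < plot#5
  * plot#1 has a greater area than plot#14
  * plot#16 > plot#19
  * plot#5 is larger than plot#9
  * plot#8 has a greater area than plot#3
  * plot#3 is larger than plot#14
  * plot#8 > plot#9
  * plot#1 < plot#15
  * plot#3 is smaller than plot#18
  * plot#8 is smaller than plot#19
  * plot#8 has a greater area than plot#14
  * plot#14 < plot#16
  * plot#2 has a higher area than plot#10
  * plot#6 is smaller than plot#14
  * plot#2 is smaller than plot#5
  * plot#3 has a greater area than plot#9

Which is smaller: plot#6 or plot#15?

plot#6 < plot#14 and plot#14 < plot#3 give plot#6 < plot#3.
With plot#3 < plot#8: plot#6 < plot#14 < plot#3 < plot#8.
Then plot#8 < plot#1 extends the chain to plot#1.
With plot#1 < plot#15: plot#6 < plot#14 < plot#3 < plot#8 < plot#1 < plot#15.
So plot#6 < plot#15; plot#6 is the smaller of the two.

plot#6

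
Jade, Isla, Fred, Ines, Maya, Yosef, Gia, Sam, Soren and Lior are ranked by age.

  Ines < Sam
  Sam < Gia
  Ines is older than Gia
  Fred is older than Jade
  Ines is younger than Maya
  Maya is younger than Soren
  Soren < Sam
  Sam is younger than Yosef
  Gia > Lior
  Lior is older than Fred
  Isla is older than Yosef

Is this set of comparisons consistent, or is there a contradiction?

Chaining the given relations yields Gia < Ines < Maya < Soren < Sam, so Gia < Sam. But one relation states Sam < Gia. These cannot both hold.

inconsistent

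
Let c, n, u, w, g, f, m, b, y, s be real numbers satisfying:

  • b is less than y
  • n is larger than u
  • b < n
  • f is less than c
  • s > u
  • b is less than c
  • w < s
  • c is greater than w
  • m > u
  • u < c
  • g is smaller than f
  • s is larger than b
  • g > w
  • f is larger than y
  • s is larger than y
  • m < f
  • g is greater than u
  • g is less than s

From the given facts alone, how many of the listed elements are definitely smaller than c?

7

From c the given relations immediately reach b, w, u, f.
From those, g, m, y — 7 in total.
Nothing else is reachable below c; 7 in all.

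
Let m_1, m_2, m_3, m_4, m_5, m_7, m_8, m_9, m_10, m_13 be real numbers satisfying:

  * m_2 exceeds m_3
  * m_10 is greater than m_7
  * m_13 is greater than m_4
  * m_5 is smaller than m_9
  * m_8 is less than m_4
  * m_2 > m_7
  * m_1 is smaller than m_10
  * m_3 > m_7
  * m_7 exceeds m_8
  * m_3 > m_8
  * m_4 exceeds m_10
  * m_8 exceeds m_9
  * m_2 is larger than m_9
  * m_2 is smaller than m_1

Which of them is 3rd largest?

m_10

Piecing the relations together gives one ordering: m_5 < m_9 < m_8 < m_7 < m_3 < m_2 < m_1 < m_10 < m_4 < m_13.
Counting 3 from the largest end gives m_10.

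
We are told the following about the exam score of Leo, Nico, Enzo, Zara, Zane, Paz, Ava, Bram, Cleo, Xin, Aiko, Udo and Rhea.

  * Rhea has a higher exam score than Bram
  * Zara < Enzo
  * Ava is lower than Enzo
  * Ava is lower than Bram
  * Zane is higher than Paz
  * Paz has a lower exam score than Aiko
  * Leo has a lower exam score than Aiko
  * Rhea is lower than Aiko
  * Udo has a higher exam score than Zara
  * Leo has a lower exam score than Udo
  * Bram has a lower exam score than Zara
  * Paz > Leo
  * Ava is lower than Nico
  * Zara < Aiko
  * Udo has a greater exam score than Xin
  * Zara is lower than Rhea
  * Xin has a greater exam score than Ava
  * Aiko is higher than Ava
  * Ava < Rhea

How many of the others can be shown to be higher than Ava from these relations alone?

Directly above Ava: Xin, Bram, Nico, Rhea, Aiko, Enzo.
One step further: Zara, Udo (8 so far).
No other element is forced above Ava by the given relations, so the count is 8.

8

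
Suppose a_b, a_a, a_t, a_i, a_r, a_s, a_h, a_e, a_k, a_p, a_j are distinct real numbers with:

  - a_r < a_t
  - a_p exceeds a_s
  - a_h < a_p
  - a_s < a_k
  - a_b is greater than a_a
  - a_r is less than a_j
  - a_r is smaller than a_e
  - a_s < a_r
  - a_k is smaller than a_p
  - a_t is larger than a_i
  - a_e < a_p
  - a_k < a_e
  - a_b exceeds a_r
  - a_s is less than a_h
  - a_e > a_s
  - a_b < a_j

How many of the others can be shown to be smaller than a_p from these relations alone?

Directly below a_p: a_s, a_k, a_h, a_e.
One step further: a_r (5 so far).
Nothing else is reachable below a_p; 5 in all.

5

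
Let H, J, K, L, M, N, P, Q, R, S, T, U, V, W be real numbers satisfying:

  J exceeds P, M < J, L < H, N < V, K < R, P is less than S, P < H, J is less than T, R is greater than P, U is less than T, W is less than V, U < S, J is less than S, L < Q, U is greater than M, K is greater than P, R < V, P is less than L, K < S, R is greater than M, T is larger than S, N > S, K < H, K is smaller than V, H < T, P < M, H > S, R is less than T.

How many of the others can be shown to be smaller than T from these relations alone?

The elements the relations force below T are P, L, K, M, U, J, S, R, H — no chain reaches any other.
That is 9.

9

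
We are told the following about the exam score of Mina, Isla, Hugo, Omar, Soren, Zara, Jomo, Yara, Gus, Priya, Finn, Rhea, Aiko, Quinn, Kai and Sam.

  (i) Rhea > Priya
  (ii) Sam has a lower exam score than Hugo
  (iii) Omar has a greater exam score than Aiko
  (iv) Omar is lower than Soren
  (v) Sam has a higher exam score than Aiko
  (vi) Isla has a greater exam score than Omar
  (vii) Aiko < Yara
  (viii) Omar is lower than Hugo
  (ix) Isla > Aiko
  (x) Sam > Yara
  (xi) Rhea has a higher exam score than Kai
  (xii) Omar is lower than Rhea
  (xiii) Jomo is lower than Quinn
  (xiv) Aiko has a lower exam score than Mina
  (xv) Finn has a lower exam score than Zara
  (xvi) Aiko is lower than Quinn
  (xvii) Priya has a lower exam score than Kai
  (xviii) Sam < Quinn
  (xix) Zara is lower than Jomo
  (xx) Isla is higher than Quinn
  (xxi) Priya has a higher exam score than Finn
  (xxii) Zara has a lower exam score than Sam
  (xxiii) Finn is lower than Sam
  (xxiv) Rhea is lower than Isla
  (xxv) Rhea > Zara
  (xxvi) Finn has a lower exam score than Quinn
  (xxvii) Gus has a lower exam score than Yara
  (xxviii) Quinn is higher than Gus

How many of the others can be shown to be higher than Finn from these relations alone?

9

Directly above Finn: Zara, Sam, Priya, Quinn.
One step further: Jomo, Hugo, Kai, Rhea, Isla (9 so far).
No other element is forced above Finn by the given relations, so the count is 9.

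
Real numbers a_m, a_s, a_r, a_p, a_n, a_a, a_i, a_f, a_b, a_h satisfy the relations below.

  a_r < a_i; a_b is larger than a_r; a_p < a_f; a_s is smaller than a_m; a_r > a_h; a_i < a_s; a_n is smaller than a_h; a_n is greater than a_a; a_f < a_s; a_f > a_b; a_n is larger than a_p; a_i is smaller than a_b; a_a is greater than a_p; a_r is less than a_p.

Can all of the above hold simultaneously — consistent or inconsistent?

inconsistent

We have a_r < a_p stated directly, yet also a_p < a_a < a_n < a_h < a_r by chaining the others — so a_p < a_r. Contradiction.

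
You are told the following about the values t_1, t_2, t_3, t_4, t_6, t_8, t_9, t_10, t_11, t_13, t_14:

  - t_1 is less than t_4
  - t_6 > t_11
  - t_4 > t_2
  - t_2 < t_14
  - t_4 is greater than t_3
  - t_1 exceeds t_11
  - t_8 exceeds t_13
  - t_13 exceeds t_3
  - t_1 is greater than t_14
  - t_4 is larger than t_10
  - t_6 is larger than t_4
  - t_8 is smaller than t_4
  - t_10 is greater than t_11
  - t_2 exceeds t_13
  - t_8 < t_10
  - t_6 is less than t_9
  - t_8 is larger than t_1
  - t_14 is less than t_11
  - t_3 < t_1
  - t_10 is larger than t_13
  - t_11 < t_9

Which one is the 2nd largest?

t_6

Chaining the given pairs: t_3 < t_13 < t_2 < t_14 < t_11 < t_1 < t_8 < t_10 < t_4 < t_6 < t_9.
Counting 2 from the largest end gives t_6.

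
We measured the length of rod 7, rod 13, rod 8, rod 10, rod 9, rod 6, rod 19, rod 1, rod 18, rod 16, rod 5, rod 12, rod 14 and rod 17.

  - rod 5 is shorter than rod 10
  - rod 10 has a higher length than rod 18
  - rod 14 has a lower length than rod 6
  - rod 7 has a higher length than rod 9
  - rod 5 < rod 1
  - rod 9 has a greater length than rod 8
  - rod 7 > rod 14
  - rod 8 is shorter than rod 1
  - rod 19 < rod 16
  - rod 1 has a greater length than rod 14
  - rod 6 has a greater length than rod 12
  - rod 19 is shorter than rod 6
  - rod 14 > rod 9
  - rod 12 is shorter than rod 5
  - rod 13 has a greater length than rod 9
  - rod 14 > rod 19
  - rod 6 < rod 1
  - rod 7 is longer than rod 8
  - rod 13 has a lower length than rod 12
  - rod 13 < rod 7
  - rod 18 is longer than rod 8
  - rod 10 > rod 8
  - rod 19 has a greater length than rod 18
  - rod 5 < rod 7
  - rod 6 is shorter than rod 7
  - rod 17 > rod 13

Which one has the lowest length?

rod 9 is not least since rod 8 < rod 9; rod 13 is not least since rod 9 < rod 13; rod 18 is not least since rod 8 < rod 18; rod 19 is not least since rod 18 < rod 19; rod 12 is not least since rod 13 < rod 12; rod 5 is not least since rod 12 < rod 5; rod 14 is not least since rod 19 < rod 14; rod 17 is not least since rod 13 < rod 17; rod 10 is not least since rod 18 < rod 10; rod 6 is not least since rod 12 < rod 6; rod 16 is not least since rod 19 < rod 16; rod 7 is not least since rod 5 < rod 7; rod 1 is not least since rod 14 < rod 1.
Only rod 8 has nothing below it, so rod 8 is the lowest length.

rod 8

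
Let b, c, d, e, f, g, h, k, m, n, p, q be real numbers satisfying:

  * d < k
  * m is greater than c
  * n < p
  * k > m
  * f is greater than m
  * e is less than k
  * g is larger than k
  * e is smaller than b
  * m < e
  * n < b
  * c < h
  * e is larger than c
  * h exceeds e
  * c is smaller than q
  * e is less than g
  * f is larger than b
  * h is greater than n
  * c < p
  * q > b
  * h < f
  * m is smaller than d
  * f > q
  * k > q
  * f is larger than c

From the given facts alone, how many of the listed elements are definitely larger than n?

7

Directly above n: h, b, p.
One step further: q, f (5 so far).
One step further: k (6 so far).
One step further: g (7 so far).
No other element is forced above n by the given relations, so the count is 7.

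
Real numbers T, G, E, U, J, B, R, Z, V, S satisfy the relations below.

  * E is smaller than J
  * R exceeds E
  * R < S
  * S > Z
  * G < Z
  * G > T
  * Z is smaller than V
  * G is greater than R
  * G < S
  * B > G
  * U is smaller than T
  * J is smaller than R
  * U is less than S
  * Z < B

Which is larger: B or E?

Chaining the given relations: E < J < R < G < Z < B.
So E < B; B is the larger of the two.

B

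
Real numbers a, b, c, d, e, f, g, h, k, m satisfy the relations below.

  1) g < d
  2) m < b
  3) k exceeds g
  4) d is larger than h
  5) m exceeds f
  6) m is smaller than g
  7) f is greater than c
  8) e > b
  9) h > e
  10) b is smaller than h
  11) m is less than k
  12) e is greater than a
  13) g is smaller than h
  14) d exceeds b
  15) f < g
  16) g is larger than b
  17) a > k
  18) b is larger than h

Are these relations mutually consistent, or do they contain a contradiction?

Chaining the given relations yields b < g < k < a < e < h, so b < h. But one relation states h < b. These cannot both hold.

inconsistent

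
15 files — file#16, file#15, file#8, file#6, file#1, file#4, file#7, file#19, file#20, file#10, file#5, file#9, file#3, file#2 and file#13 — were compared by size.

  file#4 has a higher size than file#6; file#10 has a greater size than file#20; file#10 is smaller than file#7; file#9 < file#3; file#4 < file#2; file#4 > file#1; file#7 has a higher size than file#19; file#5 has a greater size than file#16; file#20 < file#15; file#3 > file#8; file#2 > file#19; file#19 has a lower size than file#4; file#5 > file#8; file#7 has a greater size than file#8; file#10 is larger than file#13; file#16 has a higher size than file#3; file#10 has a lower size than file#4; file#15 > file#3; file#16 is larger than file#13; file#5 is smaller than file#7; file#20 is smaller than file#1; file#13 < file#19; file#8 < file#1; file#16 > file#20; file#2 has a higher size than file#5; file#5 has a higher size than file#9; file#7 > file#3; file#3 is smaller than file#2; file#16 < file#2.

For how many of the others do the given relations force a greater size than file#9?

6

Directly above file#9: file#3, file#5.
One step further: file#16, file#15, file#7, file#2 (6 so far).
Nothing else is reachable above file#9; 6 in all.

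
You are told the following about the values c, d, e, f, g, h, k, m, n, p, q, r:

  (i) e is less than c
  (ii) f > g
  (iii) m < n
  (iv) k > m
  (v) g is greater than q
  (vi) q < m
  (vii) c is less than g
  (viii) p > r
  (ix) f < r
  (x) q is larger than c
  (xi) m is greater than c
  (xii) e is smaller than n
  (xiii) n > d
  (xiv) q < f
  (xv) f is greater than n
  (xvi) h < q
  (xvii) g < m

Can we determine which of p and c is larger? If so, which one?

p

The relevant relations are c < q; q < g; g < m; m < n; n < f; f < r; r < p.
Together: c < q < g < m < n < f < r < p.
So p is larger.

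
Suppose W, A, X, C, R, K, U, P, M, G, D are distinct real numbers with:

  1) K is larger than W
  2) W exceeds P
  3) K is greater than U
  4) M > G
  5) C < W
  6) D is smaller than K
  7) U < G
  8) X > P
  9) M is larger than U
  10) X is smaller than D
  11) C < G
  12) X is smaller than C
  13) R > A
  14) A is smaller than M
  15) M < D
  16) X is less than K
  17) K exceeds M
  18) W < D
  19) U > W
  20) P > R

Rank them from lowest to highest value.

Each adjacent pair is fixed by a given relation: A < R; R < P; P < X; X < C; C < W; W < U; U < G; G < M; M < D; D < K. Chaining them end to end gives the full order.

A < R < P < X < C < W < U < G < M < D < K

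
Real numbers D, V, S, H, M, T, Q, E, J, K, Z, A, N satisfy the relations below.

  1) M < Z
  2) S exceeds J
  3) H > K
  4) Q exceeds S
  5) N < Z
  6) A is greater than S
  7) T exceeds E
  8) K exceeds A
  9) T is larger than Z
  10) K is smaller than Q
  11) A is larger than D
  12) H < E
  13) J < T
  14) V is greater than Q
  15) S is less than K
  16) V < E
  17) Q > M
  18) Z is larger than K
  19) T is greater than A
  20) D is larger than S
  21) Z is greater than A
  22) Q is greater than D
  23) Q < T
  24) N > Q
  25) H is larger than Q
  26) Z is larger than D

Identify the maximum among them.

T

J is not greatest since J < S; S is not greatest since S < Q; D is not greatest since D < Z; A is not greatest since A < T; M is not greatest since M < Q; K is not greatest since K < Q; Q is not greatest since Q < T; N is not greatest since N < Z; V is not greatest since V < E; H is not greatest since H < E; E is not greatest since E < T; Z is not greatest since Z < T.
Only T has nothing above it, so T is the maximum.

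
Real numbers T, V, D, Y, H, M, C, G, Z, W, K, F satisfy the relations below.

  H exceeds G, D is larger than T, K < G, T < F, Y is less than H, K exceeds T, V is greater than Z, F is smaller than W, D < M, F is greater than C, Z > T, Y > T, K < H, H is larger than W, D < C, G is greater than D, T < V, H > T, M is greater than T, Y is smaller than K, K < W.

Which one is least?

T

Y is not least since T < Y; Z is not least since T < Z; K is not least since Y < K; D is not least since T < D; V is not least since T < V; G is not least since D < G; C is not least since D < C; F is not least since T < F; M is not least since D < M; W is not least since K < W; H is not least since T < H.
Only T has nothing below it, so T is the least.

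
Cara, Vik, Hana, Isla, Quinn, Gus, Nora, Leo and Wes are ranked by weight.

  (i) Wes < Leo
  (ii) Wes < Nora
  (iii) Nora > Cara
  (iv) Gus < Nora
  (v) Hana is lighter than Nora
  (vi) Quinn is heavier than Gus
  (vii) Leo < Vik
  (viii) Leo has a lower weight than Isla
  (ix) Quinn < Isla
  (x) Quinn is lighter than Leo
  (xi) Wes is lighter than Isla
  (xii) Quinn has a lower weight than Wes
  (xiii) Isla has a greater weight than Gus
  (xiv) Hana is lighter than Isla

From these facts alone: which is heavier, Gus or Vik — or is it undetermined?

Vik

Gus < Quinn and Quinn < Wes give Gus < Wes.
Then Wes < Leo extends the chain to Leo.
Then Leo < Vik extends the chain to Vik.
So Vik is heavier.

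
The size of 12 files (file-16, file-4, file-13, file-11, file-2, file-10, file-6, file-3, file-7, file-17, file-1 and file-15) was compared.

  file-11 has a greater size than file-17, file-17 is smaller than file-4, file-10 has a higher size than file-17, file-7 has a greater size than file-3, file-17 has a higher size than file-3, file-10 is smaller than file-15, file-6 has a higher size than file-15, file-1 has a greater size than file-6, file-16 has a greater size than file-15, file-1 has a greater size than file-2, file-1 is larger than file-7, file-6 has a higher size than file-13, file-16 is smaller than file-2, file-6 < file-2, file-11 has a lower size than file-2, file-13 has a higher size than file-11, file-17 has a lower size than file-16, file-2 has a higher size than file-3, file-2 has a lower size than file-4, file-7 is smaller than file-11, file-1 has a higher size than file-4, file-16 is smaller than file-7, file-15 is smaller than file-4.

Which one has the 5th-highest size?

Piecing the relations together gives one ordering: file-3 < file-17 < file-10 < file-15 < file-16 < file-7 < file-11 < file-13 < file-6 < file-2 < file-4 < file-1.
The 5th largest is file-13.

file-13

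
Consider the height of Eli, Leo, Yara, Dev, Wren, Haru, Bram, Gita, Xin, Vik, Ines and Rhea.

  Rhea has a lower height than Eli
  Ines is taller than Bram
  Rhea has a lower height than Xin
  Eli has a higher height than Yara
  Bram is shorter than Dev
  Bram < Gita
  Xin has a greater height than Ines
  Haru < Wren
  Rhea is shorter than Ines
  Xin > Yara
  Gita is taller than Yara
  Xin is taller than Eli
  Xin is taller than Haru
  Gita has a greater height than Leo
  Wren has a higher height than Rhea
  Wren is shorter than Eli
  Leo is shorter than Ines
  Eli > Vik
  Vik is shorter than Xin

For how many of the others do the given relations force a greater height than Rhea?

From Rhea the given relations immediately reach Wren, Ines, Eli, Xin.
Nothing else is reachable above Rhea; 4 in all.

4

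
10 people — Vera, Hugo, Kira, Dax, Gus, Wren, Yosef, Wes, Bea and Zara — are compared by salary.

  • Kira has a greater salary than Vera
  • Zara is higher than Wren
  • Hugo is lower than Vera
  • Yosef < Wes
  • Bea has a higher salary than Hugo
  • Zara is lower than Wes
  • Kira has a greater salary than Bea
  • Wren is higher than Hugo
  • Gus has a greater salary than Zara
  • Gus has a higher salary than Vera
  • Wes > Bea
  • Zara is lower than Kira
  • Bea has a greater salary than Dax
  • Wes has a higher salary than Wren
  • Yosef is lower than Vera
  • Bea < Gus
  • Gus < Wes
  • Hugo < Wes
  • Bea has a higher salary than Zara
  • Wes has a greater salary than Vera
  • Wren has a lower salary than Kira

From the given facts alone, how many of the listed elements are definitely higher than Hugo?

7

Directly above Hugo: Wren, Vera, Bea, Wes.
One step further: Zara, Gus, Kira (7 so far).
Nothing else is reachable above Hugo; 7 in all.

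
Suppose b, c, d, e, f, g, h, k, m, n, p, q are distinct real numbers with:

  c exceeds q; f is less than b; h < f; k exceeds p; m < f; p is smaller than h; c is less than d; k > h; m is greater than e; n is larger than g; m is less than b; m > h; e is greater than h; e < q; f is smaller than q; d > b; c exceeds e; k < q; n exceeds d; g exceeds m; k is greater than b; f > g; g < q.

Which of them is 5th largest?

k

Chaining the given pairs: p < h < e < m < g < f < b < k < q < c < d < n.
Counting 5 from the largest end gives k.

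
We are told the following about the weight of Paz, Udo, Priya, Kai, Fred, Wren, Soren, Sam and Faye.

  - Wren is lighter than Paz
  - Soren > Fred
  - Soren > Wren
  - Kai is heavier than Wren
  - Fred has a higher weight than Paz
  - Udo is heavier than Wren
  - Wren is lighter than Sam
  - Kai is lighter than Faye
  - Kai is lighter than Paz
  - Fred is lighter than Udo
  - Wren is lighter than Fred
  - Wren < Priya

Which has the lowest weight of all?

Chaining upward from Wren: directly above it, Sam, Kai, Paz, Priya, Fred, Soren, Udo; then Faye.
That covers every other element, and nothing is given below Wren, so Wren is the lowest weight.

Wren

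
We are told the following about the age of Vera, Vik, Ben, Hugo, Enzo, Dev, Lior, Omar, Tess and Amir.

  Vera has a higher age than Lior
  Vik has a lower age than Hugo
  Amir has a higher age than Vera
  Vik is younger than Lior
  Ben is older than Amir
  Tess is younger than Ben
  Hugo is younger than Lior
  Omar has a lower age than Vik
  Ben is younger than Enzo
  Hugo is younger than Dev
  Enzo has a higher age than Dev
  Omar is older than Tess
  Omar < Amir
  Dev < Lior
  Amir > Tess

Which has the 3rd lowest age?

The consecutive relations fix a unique order: Tess < Omar < Vik < Hugo < Dev < Lior < Vera < Amir < Ben < Enzo.
Counting 3 from the smallest end gives Vik.

Vik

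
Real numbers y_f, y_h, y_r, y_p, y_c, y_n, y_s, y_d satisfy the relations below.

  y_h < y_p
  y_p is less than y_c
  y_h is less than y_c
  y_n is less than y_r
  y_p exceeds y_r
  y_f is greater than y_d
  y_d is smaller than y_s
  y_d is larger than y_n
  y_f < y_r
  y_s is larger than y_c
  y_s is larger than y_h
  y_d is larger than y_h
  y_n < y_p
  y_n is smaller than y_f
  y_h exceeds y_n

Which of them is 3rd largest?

Piecing the relations together gives one ordering: y_n < y_h < y_d < y_f < y_r < y_p < y_c < y_s.
The 3rd largest is y_p.

y_p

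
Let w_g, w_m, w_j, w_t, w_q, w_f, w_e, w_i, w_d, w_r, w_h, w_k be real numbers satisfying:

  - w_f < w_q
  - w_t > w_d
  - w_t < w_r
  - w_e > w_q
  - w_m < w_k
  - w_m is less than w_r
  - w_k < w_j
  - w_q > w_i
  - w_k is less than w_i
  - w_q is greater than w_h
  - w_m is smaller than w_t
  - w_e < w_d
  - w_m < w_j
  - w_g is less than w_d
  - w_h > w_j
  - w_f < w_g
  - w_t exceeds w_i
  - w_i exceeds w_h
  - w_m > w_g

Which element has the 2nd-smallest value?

The consecutive relations fix a unique order: w_f < w_g < w_m < w_k < w_j < w_h < w_i < w_q < w_e < w_d < w_t < w_r.
The 2nd smallest is w_g.

w_g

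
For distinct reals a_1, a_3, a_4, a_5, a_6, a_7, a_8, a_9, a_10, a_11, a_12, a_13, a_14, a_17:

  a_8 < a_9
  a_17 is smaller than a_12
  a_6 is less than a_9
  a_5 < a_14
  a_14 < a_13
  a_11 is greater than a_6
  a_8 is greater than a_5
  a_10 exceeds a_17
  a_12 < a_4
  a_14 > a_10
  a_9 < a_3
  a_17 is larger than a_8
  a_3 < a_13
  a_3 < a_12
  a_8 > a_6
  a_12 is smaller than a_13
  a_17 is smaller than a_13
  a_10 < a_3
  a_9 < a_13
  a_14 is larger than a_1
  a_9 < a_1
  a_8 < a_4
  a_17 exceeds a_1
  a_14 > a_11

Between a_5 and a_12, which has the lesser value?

Chaining the given relations: a_5 < a_8 < a_9 < a_1 < a_17 < a_10 < a_3 < a_12.
So a_5 < a_12; a_5 is the smaller of the two.

a_5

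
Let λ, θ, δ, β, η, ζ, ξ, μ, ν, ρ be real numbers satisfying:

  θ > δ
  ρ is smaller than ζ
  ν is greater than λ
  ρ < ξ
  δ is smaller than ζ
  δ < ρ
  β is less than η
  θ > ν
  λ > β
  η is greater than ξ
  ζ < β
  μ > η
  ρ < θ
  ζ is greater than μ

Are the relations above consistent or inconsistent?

inconsistent

Chaining the given relations yields η < μ < ζ < β, so η < β. But one relation states β < η. These cannot both hold.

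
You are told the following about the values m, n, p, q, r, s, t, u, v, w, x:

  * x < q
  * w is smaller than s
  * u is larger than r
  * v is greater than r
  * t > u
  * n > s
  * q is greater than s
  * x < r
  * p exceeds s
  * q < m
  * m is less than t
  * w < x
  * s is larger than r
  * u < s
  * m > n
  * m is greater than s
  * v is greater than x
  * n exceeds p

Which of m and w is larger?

m

The relevant relations are w < x; x < r; r < s; s < p; p < n; n < m.
Chaining these gives w < x < r < s < p < n < m.
So w < m; m is the larger of the two.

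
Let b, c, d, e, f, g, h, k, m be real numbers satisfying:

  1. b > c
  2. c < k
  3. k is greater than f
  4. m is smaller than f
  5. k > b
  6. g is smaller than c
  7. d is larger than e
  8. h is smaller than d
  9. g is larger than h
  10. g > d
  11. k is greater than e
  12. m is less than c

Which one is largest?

k

Chaining downward from k: directly below it, e, c, b, f; then m, g; then h, d.
That covers every other element, and nothing is given above k, so k is the largest.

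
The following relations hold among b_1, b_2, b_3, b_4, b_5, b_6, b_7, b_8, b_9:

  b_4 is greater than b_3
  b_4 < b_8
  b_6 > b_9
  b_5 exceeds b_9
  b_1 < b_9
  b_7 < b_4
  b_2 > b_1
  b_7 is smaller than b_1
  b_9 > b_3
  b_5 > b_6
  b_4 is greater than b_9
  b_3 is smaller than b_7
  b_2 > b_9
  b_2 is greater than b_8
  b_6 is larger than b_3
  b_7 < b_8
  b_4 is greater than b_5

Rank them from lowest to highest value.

Nothing is placed below b_3, so it is least; from there b_3 < b_7; b_7 < b_1; b_1 < b_9; b_9 < b_6; b_6 < b_5; b_5 < b_4; b_4 < b_8; b_8 < b_2, each given directly.

b_3 < b_7 < b_1 < b_9 < b_6 < b_5 < b_4 < b_8 < b_2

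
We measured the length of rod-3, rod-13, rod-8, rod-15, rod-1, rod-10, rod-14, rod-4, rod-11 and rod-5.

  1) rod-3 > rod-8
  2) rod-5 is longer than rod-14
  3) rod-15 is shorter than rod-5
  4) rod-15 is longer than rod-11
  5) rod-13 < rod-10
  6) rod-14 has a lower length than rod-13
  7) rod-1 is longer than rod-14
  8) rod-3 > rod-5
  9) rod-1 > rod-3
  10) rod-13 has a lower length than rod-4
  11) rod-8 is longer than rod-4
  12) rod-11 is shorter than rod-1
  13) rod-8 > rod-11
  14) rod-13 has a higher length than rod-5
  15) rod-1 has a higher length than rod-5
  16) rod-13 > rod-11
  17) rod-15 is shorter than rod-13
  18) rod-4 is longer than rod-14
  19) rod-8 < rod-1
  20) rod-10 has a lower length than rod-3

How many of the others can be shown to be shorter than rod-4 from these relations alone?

Directly below rod-4: rod-14, rod-13.
One step further: rod-11, rod-15, rod-5 (5 so far).
Nothing else is reachable below rod-4; 5 in all.

5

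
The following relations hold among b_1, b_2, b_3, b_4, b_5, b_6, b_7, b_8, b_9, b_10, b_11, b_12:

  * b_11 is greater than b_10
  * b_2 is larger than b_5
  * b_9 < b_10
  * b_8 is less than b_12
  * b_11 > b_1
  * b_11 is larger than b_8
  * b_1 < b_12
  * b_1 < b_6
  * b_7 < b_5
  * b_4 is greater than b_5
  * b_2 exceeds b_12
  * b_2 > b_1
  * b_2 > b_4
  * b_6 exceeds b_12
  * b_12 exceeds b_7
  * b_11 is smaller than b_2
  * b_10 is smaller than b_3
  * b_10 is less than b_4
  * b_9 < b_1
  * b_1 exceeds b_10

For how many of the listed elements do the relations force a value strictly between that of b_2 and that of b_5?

Chaining upward from b_5 reaches: b_4.
Chaining downward from b_2 reaches: b_9, b_8, b_10, b_7, b_1, b_12, b_11, b_4.
Strictly between b_5 and b_2 are those in both lists: b_4 — 1 element.

1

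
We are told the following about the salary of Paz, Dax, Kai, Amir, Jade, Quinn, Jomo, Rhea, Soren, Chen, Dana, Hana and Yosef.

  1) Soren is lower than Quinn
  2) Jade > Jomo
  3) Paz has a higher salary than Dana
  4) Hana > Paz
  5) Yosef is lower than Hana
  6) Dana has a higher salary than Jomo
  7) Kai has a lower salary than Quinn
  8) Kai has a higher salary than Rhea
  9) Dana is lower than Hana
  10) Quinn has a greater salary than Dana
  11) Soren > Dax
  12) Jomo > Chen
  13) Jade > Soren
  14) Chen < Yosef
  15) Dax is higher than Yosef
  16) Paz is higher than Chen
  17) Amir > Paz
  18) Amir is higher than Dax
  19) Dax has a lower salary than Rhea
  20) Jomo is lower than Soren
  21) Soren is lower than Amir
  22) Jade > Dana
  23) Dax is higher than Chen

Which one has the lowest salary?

Chaining upward from Chen: directly above it, Jomo, Yosef, Dax, Paz; then Rhea, Dana, Soren, Hana, Jade, Amir; then Kai, Quinn.
That covers every other element, and nothing is given below Chen, so Chen is the lowest salary.

Chen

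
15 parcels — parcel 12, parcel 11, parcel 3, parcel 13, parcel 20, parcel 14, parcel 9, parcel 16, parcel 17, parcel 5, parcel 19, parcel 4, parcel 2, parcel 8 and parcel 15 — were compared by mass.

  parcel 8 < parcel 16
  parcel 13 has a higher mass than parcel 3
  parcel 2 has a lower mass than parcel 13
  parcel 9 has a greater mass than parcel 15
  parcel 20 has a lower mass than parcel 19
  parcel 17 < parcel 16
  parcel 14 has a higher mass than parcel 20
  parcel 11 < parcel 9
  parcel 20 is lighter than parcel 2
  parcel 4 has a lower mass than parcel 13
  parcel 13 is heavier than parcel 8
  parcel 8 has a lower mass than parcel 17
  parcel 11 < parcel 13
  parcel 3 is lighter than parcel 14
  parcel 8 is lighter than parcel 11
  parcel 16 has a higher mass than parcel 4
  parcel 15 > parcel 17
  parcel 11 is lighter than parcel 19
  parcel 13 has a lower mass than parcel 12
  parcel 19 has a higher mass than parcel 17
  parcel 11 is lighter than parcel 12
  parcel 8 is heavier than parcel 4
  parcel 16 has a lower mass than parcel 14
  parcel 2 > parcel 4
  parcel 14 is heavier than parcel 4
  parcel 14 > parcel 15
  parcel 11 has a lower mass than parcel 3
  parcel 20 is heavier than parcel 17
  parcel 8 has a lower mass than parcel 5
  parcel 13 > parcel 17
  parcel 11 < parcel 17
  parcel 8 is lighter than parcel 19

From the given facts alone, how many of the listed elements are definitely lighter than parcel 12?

Directly below parcel 12: parcel 11, parcel 13.
One step further: parcel 4, parcel 8, parcel 17, parcel 3, parcel 2 (7 so far).
One step further: parcel 20 (8 so far).
Nothing else is reachable below parcel 12; 8 in all.

8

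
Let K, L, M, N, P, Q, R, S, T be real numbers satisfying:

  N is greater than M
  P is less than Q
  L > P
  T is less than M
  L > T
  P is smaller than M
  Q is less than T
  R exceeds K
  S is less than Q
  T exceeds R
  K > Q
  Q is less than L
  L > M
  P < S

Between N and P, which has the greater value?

N

Following the relations from P: P < S < Q < K < R < T < M < N.
So P < N; N is the larger of the two.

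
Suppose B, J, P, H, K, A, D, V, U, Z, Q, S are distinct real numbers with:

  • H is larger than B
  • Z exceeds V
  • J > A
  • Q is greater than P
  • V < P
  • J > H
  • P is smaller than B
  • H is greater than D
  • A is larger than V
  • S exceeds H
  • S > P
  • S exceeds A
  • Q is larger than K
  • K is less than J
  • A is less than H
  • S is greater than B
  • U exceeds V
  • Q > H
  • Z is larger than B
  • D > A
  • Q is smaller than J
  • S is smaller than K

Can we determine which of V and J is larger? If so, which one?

V < P and P < B give V < B.
Then B < H extends the chain to H.
Then H < S extends the chain to S.
With S < K: V < P < B < H < S < K.
With K < Q: V < P < B < H < S < K < Q.
With Q < J: V < P < B < H < S < K < Q < J.
So J is larger.

J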